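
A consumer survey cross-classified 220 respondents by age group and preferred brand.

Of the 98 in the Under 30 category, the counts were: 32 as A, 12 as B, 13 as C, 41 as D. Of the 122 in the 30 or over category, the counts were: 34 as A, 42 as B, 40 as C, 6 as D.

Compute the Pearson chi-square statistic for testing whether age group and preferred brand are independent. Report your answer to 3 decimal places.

54.577

Row totals: 98, 122. Column totals: 66, 54, 53, 47. Grand total N = 220.
Expected counts (row total × column total / N):
  Under 30, A: 98×66/220 = 29.4000
  Under 30, B: 98×54/220 = 24.0545
  Under 30, C: 98×53/220 = 23.6091
  Under 30, D: 98×47/220 = 20.9364
  30 or over, A: 122×66/220 = 36.6000
  30 or over, B: 122×54/220 = 29.9455
  30 or over, C: 122×53/220 = 29.3909
  30 or over, D: 122×47/220 = 26.0636
Contributions (O − E)²/E:
  (32 − 29.4000)²/29.4000 = 0.2299
  (12 − 24.0545)²/24.0545 = 6.0409
  (13 − 23.6091)²/23.6091 = 4.7674
  (41 − 20.9364)²/20.9364 = 19.2272
  (34 − 36.6000)²/36.6000 = 0.1847
  (42 − 29.9455)²/29.9455 = 4.8525
  (40 − 29.3909)²/29.3909 = 3.8295
  (6 − 26.0636)²/26.0636 = 15.4448
χ² = 0.2299 + 6.0409 + 4.7674 + 19.2272 + 0.1847 + 4.8525 + 3.8295 + 15.4448 = 54.577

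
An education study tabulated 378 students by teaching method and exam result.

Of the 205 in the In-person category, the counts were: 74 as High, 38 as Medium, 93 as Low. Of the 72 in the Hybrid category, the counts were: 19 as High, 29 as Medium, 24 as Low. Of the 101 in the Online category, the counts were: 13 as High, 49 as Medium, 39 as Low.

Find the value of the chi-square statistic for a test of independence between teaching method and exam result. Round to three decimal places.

37.689

Row totals: 205, 72, 101. Column totals: 106, 116, 156. Grand total N = 378.
Expected counts (row total × column total / N):
  In-person, High: 205×106/378 = 57.4868
  In-person, Medium: 205×116/378 = 62.9101
  In-person, Low: 205×156/378 = 84.6032
  Hybrid, High: 72×106/378 = 20.1905
  Hybrid, Medium: 72×116/378 = 22.0952
  Hybrid, Low: 72×156/378 = 29.7143
  Online, High: 101×106/378 = 28.3228
  Online, Medium: 101×116/378 = 30.9947
  Online, Low: 101×156/378 = 41.6825
Contributions (O − E)²/E:
  (74 − 57.4868)²/57.4868 = 4.7435
  (38 − 62.9101)²/62.9101 = 9.8635
  (93 − 84.6032)²/84.6032 = 0.8334
  (19 − 20.1905)²/20.1905 = 0.0702
  (29 − 22.0952)²/22.0952 = 2.1578
  (24 − 29.7143)²/29.7143 = 1.0989
  (13 − 28.3228)²/28.3228 = 8.2897
  (49 − 30.9947)²/30.9947 = 10.4596
  (39 − 41.6825)²/41.6825 = 0.1726
χ² = 4.7435 + 9.8635 + 0.8334 + 0.0702 + 2.1578 + 1.0989 + 8.2897 + 10.4596 + 0.1726 = 37.689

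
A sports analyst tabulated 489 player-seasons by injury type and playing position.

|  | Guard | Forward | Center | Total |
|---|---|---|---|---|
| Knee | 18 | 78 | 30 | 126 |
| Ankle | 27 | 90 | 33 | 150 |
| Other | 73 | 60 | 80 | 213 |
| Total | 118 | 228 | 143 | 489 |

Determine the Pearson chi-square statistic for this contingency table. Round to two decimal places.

Grand total N = 489.
Expected counts (row total × column total / N):
  Knee, Guard: 126×118/489 = 30.405
  Knee, Forward: 126×228/489 = 58.748
  Knee, Center: 126×143/489 = 36.847
  Ankle, Guard: 150×118/489 = 36.196
  Ankle, Forward: 150×228/489 = 69.939
  Ankle, Center: 150×143/489 = 43.865
  Other, Guard: 213×118/489 = 51.399
  Other, Forward: 213×228/489 = 99.313
  Other, Center: 213×143/489 = 62.288
Contributions (O − E)²/E:
  (18 − 30.405)²/30.405 = 5.0611
  (78 − 58.748)²/58.748 = 6.3090
  (30 − 36.847)²/36.847 = 1.2723
  (27 − 36.196)²/36.196 = 2.3363
  (90 − 69.939)²/69.939 = 5.7542
  (33 − 43.865)²/43.865 = 2.6912
  (73 − 51.399)²/51.399 = 9.0781
  (60 − 99.313)²/99.313 = 15.5620
  (80 − 62.288)²/62.288 = 5.0365
χ² = 5.0611 + 6.3090 + 1.2723 + 2.3363 + 5.7542 + 2.6912 + 9.0781 + 15.5620 + 5.0365 = 53.10

53.10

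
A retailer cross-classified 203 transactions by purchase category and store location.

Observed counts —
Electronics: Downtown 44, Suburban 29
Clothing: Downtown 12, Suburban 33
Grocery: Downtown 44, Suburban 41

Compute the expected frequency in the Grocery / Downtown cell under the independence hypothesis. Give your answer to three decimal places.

41.872

Row total (Grocery) = 85; column total (Downtown) = 100; grand total N = 203.
Expected count = (row total × column total) / N = 85 × 100 / 203 = 41.872.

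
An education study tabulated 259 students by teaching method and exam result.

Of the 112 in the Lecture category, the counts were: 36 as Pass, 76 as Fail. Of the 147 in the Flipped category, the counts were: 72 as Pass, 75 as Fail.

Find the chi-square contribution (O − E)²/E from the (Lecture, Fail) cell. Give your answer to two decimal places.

Row total (Lecture) = 112; column total (Fail) = 151; N = 259.
Expected count E = 112 × 151 / 259 = 65.297.
Contribution = (O − E)²/E = (76 − 65.297)² / 65.297 = 1.75.

1.75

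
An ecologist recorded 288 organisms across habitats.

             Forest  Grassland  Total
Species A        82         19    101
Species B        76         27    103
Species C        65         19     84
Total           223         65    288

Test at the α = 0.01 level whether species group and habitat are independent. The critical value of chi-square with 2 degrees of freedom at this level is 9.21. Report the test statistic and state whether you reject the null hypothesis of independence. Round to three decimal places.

1.599; fail to reject H₀

Grand total N = 288.
Expected counts (row total × column total / N):
  Species A, Forest: 101×223/288 = 78.2049
  Species A, Grassland: 101×65/288 = 22.7951
  Species B, Forest: 103×223/288 = 79.7535
  Species B, Grassland: 103×65/288 = 23.2465
  Species C, Forest: 84×223/288 = 65.0417
  Species C, Grassland: 84×65/288 = 18.9583
Contributions (O − E)²/E:
  (82 − 78.2049)²/78.2049 = 0.1842
  (19 − 22.7951)²/22.7951 = 0.6318
  (76 − 79.7535)²/79.7535 = 0.1767
  (27 − 23.2465)²/23.2465 = 0.6061
  (65 − 65.0417)²/65.0417 = 0.0000
  (19 − 18.9583)²/18.9583 = 0.0001
χ² = 0.1842 + 0.6318 + 0.1767 + 0.6061 + 0.0000 + 0.0001 = 1.599
df = (3−1)(2−1) = 2. Since 1.599 < 9.21, fail to reject the null hypothesis of independence at α = 0.01.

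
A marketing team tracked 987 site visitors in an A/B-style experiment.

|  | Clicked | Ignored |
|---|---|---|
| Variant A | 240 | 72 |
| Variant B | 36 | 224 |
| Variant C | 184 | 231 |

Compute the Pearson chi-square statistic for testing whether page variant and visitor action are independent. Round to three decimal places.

Row totals: 312, 260, 415. Column totals: 460, 527. Grand total N = 987.
Expected counts (row total × column total / N):
  Variant A, Clicked: 312×460/987 = 145.41033
  Variant A, Ignored: 312×527/987 = 166.58967
  Variant B, Clicked: 260×460/987 = 121.17528
  Variant B, Ignored: 260×527/987 = 138.82472
  Variant C, Clicked: 415×460/987 = 193.41439
  Variant C, Ignored: 415×527/987 = 221.58561
Contributions (O − E)²/E:
  (240 − 145.41033)²/145.41033 = 61.5307
  (72 − 166.58967)²/166.58967 = 53.7080
  (36 − 121.17528)²/121.17528 = 59.8705
  (224 − 138.82472)²/138.82472 = 52.2589
  (184 − 193.41439)²/193.41439 = 0.4582
  (231 − 221.58561)²/221.58561 = 0.4000
χ² = 61.5307 + 53.7080 + 59.8705 + 52.2589 + 0.4582 + 0.4000 = 228.226

228.226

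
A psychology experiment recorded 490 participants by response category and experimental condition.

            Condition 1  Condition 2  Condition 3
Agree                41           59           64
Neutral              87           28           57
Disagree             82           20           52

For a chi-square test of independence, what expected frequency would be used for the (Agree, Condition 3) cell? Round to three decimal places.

Row total (Agree) = 164; column total (Condition 3) = 173; grand total N = 490.
Expected count = (row total × column total) / N = 164 × 173 / 490 = 57.902.

57.902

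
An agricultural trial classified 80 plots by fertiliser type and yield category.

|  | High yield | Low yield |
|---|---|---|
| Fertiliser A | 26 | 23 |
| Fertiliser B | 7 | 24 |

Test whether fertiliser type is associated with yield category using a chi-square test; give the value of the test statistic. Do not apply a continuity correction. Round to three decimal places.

7.279

Row totals: 49, 31. Column totals: 33, 47. Grand total N = 80.
Expected counts (row total × column total / N):
  Fertiliser A, High yield: 49×33/80 = 20.2125
  Fertiliser A, Low yield: 49×47/80 = 28.7875
  Fertiliser B, High yield: 31×33/80 = 12.7875
  Fertiliser B, Low yield: 31×47/80 = 18.2125
Contributions (O − E)²/E:
  (26 − 20.2125)²/20.2125 = 1.6572
  (23 − 28.7875)²/28.7875 = 1.1635
  (7 − 12.7875)²/12.7875 = 2.6194
  (24 − 18.2125)²/18.2125 = 1.8391
χ² = 1.6572 + 1.1635 + 2.6194 + 1.8391 = 7.279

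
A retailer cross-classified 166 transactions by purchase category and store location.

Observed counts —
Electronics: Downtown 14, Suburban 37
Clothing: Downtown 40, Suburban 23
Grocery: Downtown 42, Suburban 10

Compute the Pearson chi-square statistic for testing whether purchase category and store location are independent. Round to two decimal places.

31.35

Row totals: 51, 63, 52. Column totals: 96, 70. Grand total N = 166.
Expected counts (row total × column total / N):
  Electronics, Downtown: 51×96/166 = 29.494
  Electronics, Suburban: 51×70/166 = 21.506
  Clothing, Downtown: 63×96/166 = 36.434
  Clothing, Suburban: 63×70/166 = 26.566
  Grocery, Downtown: 52×96/166 = 30.072
  Grocery, Suburban: 52×70/166 = 21.928
Contributions (O − E)²/E:
  (14 − 29.494)²/29.494 = 8.1394
  (37 − 21.506)²/21.506 = 11.1627
  (40 − 36.434)²/36.434 = 0.3490
  (23 − 26.566)²/26.566 = 0.4787
  (42 − 30.072)²/30.072 = 4.7312
  (10 − 21.928)²/21.928 = 6.4884
χ² = 8.1394 + 11.1627 + 0.3490 + 0.4787 + 4.7312 + 6.4884 = 31.35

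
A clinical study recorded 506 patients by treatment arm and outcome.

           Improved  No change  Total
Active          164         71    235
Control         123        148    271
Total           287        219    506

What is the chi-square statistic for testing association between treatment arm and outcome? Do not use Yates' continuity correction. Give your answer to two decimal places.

30.52

Grand total N = 506.
Expected counts (row total × column total / N):
  Active, Improved: 235×287/506 = 133.291
  Active, No change: 235×219/506 = 101.709
  Control, Improved: 271×287/506 = 153.709
  Control, No change: 271×219/506 = 117.291
Contributions (O − E)²/E:
  (164 − 133.291)²/133.291 = 7.0751
  (71 − 101.709)²/101.709 = 9.2720
  (123 − 153.709)²/153.709 = 6.1352
  (148 − 117.291)²/117.291 = 8.0402
χ² = 7.0751 + 9.2720 + 6.1352 + 8.0402 = 30.52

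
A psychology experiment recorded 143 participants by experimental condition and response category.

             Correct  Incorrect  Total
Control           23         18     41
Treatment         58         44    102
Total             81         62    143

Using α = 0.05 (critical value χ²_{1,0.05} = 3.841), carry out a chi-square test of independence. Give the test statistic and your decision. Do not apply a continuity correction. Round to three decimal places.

0.007; fail to reject H₀

Grand total N = 143.
Expected counts (row total × column total / N):
  Control, Correct: 41×81/143 = 23.2238
  Control, Incorrect: 41×62/143 = 17.7762
  Treatment, Correct: 102×81/143 = 57.7762
  Treatment, Incorrect: 102×62/143 = 44.2238
Contributions (O − E)²/E:
  (23 − 23.2238)²/23.2238 = 0.0022
  (18 − 17.7762)²/17.7762 = 0.0028
  (58 − 57.7762)²/57.7762 = 0.0009
  (44 − 44.2238)²/44.2238 = 0.0011
χ² = 0.0022 + 0.0028 + 0.0009 + 0.0011 = 0.007
df = (2−1)(2−1) = 1. Since 0.007 < 3.841, fail to reject the null hypothesis of independence at α = 0.05.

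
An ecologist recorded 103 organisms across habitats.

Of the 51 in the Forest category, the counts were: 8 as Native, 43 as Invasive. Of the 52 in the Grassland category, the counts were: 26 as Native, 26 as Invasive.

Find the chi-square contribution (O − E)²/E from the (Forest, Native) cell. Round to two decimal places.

Row total (Forest) = 51; column total (Native) = 34; N = 103.
Expected count E = 51 × 34 / 103 = 16.835.
Contribution = (O − E)²/E = (8 − 16.835)² / 16.835 = 4.64.

4.64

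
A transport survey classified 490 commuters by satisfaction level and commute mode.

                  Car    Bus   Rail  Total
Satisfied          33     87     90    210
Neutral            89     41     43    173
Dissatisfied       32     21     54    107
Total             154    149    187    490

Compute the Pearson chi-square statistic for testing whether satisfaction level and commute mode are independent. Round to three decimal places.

Grand total N = 490.
Expected counts (row total × column total / N):
  Satisfied, Car: 210×154/490 = 66.0000
  Satisfied, Bus: 210×149/490 = 63.8571
  Satisfied, Rail: 210×187/490 = 80.1429
  Neutral, Car: 173×154/490 = 54.3714
  Neutral, Bus: 173×149/490 = 52.6061
  Neutral, Rail: 173×187/490 = 66.0224
  Dissatisfied, Car: 107×154/490 = 33.6286
  Dissatisfied, Bus: 107×149/490 = 32.5367
  Dissatisfied, Rail: 107×187/490 = 40.8347
Contributions (O − E)²/E:
  (33 − 66.0000)²/66.0000 = 16.5000
  (87 − 63.8571)²/63.8571 = 8.3874
  (90 − 80.1429)²/80.1429 = 1.2124
  (89 − 54.3714)²/54.3714 = 22.0546
  (41 − 52.6061)²/52.6061 = 2.5606
  (43 − 66.0224)²/66.0224 = 8.0280
  (32 − 33.6286)²/33.6286 = 0.0789
  (21 − 32.5367)²/32.5367 = 4.0906
  (54 − 40.8347)²/40.8347 = 4.2446
χ² = 16.5000 + 8.3874 + 1.2124 + 22.0546 + 2.5606 + 8.0280 + 0.0789 + 4.0906 + 4.2446 = 67.157

67.157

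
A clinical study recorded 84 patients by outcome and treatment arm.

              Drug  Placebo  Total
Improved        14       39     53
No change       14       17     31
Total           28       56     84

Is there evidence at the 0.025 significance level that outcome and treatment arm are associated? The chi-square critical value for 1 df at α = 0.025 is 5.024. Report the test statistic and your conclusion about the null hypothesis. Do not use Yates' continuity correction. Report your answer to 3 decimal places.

3.093; fail to reject H₀

Grand total N = 84.
Expected counts (row total × column total / N):
  Improved, Drug: 53×28/84 = 17.6667
  Improved, Placebo: 53×56/84 = 35.3333
  No change, Drug: 31×28/84 = 10.3333
  No change, Placebo: 31×56/84 = 20.6667
Contributions (O − E)²/E:
  (14 − 17.6667)²/17.6667 = 0.7610
  (39 − 35.3333)²/35.3333 = 0.3805
  (14 − 10.3333)²/10.3333 = 1.3011
  (17 − 20.6667)²/20.6667 = 0.6505
χ² = 0.7610 + 0.3805 + 1.3011 + 0.6505 = 3.093
df = (2−1)(2−1) = 1. Since 3.093 < 5.024, fail to reject the null hypothesis of independence at α = 0.025.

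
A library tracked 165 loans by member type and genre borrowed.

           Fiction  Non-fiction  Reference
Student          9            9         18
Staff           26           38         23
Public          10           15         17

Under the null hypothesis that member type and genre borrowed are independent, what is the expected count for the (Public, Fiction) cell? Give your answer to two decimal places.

Row total (Public) = 42; column total (Fiction) = 45; grand total N = 165.
Expected count = (row total × column total) / N = 42 × 45 / 165 = 11.45.

11.45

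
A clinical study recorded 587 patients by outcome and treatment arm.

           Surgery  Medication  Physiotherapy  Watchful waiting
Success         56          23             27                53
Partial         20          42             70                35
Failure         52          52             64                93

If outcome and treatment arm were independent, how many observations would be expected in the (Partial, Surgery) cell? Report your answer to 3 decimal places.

Row total (Partial) = 167; column total (Surgery) = 128; grand total N = 587.
Expected count = (row total × column total) / N = 167 × 128 / 587 = 36.416.

36.416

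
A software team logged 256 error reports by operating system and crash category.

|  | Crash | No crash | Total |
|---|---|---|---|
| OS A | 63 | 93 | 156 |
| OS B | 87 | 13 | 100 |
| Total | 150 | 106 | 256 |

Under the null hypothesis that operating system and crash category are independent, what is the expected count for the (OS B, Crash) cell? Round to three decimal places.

58.594

Row total (OS B) = 100; column total (Crash) = 150; grand total N = 256.
Expected count = (row total × column total) / N = 100 × 150 / 256 = 58.594.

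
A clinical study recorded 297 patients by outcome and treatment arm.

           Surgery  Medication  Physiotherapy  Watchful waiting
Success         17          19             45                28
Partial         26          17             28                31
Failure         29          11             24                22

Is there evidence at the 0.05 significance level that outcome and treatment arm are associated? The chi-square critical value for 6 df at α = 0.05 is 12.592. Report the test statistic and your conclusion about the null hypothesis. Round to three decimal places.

Row totals: 109, 102, 86. Column totals: 72, 47, 97, 81. Grand total N = 297.
Expected counts (row total × column total / N):
  Success, Surgery: 109×72/297 = 26.4242
  Success, Medication: 109×47/297 = 17.2492
  Success, Physiotherapy: 109×97/297 = 35.5993
  Success, Watchful waiting: 109×81/297 = 29.7273
  Partial, Surgery: 102×72/297 = 24.7273
  Partial, Medication: 102×47/297 = 16.1414
  Partial, Physiotherapy: 102×97/297 = 33.3131
  Partial, Watchful waiting: 102×81/297 = 27.8182
  Failure, Surgery: 86×72/297 = 20.8485
  Failure, Medication: 86×47/297 = 13.6094
  Failure, Physiotherapy: 86×97/297 = 28.0875
  Failure, Watchful waiting: 86×81/297 = 23.4545
Contributions (O − E)²/E:
  (17 − 26.4242)²/26.4242 = 3.3611
  (19 − 17.2492)²/17.2492 = 0.1777
  (45 − 35.5993)²/35.5993 = 2.4824
  (28 − 29.7273)²/29.7273 = 0.1004
  (26 − 24.7273)²/24.7273 = 0.0655
  (17 − 16.1414)²/16.1414 = 0.0457
  (28 − 33.3131)²/33.3131 = 0.8474
  (31 − 27.8182)²/27.8182 = 0.3639
  (29 − 20.8485)²/20.8485 = 3.1871
  (11 − 13.6094)²/13.6094 = 0.5003
  (24 − 28.0875)²/28.0875 = 0.5948
  (22 − 23.4545)²/23.4545 = 0.0902
χ² = 3.3611 + 0.1777 + 2.4824 + 0.1004 + 0.0655 + 0.0457 + 0.8474 + 0.3639 + 3.1871 + 0.5003 + 0.5948 + 0.0902 = 11.817
df = (3−1)(4−1) = 6. Since 11.817 < 12.592, fail to reject the null hypothesis of independence at α = 0.05.

11.817; fail to reject H₀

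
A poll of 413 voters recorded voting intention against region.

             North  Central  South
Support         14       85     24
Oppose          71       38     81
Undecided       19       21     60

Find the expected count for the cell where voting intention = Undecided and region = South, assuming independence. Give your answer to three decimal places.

39.952

Row total (Undecided) = 100; column total (South) = 165; grand total N = 413.
Expected count = (row total × column total) / N = 100 × 165 / 413 = 39.952.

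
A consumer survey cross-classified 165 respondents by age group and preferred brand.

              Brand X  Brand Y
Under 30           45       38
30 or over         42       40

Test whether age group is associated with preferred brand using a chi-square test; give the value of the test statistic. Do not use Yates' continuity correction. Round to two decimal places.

Row totals: 83, 82. Column totals: 87, 78. Grand total N = 165.
Expected counts (row total × column total / N):
  Under 30, Brand X: 83×87/165 = 43.764
  Under 30, Brand Y: 83×78/165 = 39.236
  30 or over, Brand X: 82×87/165 = 43.236
  30 or over, Brand Y: 82×78/165 = 38.764
Contributions (O − E)²/E:
  (45 − 43.764)²/43.764 = 0.0349
  (38 − 39.236)²/39.236 = 0.0389
  (42 − 43.236)²/43.236 = 0.0353
  (40 − 38.764)²/38.764 = 0.0394
χ² = 0.0349 + 0.0389 + 0.0353 + 0.0394 = 0.15

0.15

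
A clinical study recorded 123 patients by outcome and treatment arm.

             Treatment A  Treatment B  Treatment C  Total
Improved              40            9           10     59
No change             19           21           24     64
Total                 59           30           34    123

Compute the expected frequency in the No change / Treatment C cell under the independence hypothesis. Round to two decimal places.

Row total (No change) = 64; column total (Treatment C) = 34; grand total N = 123.
Expected count = (row total × column total) / N = 64 × 34 / 123 = 17.69.

17.69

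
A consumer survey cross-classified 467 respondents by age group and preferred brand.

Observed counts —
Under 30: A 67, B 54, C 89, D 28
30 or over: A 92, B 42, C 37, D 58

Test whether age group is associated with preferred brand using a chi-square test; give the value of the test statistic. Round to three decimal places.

37.197

Row totals: 238, 229. Column totals: 159, 96, 126, 86. Grand total N = 467.
Expected counts (row total × column total / N):
  Under 30, A: 238×159/467 = 81.0321
  Under 30, B: 238×96/467 = 48.9251
  Under 30, C: 238×126/467 = 64.2141
  Under 30, D: 238×86/467 = 43.8287
  30 or over, A: 229×159/467 = 77.9679
  30 or over, B: 229×96/467 = 47.0749
  30 or over, C: 229×126/467 = 61.7859
  30 or over, D: 229×86/467 = 42.1713
Contributions (O − E)²/E:
  (67 − 81.0321)²/81.0321 = 2.4299
  (54 − 48.9251)²/48.9251 = 0.5264
  (89 − 64.2141)²/64.2141 = 9.5671
  (28 − 43.8287)²/43.8287 = 5.7165
  (92 − 77.9679)²/77.9679 = 2.5254
  (42 − 47.0749)²/47.0749 = 0.5471
  (37 − 61.7859)²/61.7859 = 9.9431
  (58 − 42.1713)²/42.1713 = 5.9412
χ² = 2.4299 + 0.5264 + 9.5671 + 5.7165 + 2.5254 + 0.5471 + 9.9431 + 5.9412 = 37.197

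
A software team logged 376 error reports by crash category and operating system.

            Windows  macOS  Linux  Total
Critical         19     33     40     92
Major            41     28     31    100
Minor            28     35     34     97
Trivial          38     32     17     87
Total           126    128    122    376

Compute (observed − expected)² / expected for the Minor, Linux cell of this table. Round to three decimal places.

Row total (Minor) = 97; column total (Linux) = 122; N = 376.
Expected count E = 97 × 122 / 376 = 31.4734.
Contribution = (O − E)²/E = (34 − 31.4734)² / 31.4734 = 0.203.

0.203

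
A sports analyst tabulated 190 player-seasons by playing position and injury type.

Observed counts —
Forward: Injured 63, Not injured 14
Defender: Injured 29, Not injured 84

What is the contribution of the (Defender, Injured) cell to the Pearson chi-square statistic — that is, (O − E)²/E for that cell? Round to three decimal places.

12.086

Row total (Defender) = 113; column total (Injured) = 92; N = 190.
Expected count E = 113 × 92 / 190 = 54.7158.
Contribution = (O − E)²/E = (29 − 54.7158)² / 54.7158 = 12.086.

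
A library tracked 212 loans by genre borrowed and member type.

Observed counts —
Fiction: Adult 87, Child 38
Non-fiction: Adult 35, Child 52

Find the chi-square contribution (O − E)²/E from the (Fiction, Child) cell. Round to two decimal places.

Row total (Fiction) = 125; column total (Child) = 90; N = 212.
Expected count E = 125 × 90 / 212 = 53.066.
Contribution = (O − E)²/E = (38 − 53.066)² / 53.066 = 4.28.

4.28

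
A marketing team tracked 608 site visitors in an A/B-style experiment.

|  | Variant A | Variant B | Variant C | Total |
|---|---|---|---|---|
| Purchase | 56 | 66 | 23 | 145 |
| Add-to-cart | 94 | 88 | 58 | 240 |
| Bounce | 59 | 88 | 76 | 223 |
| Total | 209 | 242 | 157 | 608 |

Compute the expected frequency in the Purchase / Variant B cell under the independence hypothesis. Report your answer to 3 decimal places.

57.714

Row total (Purchase) = 145; column total (Variant B) = 242; grand total N = 608.
Expected count = (row total × column total) / N = 145 × 242 / 608 = 57.714.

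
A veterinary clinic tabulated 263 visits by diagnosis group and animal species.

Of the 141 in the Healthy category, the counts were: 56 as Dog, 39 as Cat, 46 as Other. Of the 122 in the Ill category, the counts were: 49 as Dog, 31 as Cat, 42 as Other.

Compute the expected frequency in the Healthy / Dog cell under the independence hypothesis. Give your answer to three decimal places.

56.293

Row total (Healthy) = 141; column total (Dog) = 105; grand total N = 263.
Expected count = (row total × column total) / N = 141 × 105 / 263 = 56.293.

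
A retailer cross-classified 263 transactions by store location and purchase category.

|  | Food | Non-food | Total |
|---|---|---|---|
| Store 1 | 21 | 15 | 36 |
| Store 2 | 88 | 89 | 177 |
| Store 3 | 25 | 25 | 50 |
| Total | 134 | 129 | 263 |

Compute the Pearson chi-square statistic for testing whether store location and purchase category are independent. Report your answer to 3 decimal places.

Grand total N = 263.
Expected counts (row total × column total / N):
  Store 1, Food: 36×134/263 = 18.3422
  Store 1, Non-food: 36×129/263 = 17.6578
  Store 2, Food: 177×134/263 = 90.1825
  Store 2, Non-food: 177×129/263 = 86.8175
  Store 3, Food: 50×134/263 = 25.4753
  Store 3, Non-food: 50×129/263 = 24.5247
Contributions (O − E)²/E:
  (21 − 18.3422)²/18.3422 = 0.3851
  (15 − 17.6578)²/17.6578 = 0.4000
  (88 − 90.1825)²/90.1825 = 0.0528
  (89 − 86.8175)²/86.8175 = 0.0549
  (25 − 25.4753)²/25.4753 = 0.0089
  (25 − 24.5247)²/24.5247 = 0.0092
χ² = 0.3851 + 0.4000 + 0.0528 + 0.0549 + 0.0089 + 0.0092 = 0.911

0.911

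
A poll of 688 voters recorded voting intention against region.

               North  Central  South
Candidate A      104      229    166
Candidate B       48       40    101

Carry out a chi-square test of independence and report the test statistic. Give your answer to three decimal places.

Row totals: 499, 189. Column totals: 152, 269, 267. Grand total N = 688.
Expected counts (row total × column total / N):
  Candidate A, North: 499×152/688 = 110.2442
  Candidate A, Central: 499×269/688 = 195.1032
  Candidate A, South: 499×267/688 = 193.6526
  Candidate B, North: 189×152/688 = 41.7558
  Candidate B, Central: 189×269/688 = 73.8968
  Candidate B, South: 189×267/688 = 73.3474
Contributions (O − E)²/E:
  (104 − 110.2442)²/110.2442 = 0.3537
  (229 − 195.1032)²/195.1032 = 5.8892
  (166 − 193.6526)²/193.6526 = 3.9486
  (48 − 41.7558)²/41.7558 = 0.9338
  (40 − 73.8968)²/73.8968 = 15.5486
  (101 − 73.3474)²/73.3474 = 10.4253
χ² = 0.3537 + 5.8892 + 3.9486 + 0.9338 + 15.5486 + 10.4253 = 37.099

37.099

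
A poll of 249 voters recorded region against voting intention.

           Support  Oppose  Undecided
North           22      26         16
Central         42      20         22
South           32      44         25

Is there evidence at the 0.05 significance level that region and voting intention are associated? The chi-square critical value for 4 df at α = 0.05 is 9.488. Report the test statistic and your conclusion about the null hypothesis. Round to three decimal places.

Row totals: 64, 84, 101. Column totals: 96, 90, 63. Grand total N = 249.
Expected counts (row total × column total / N):
  North, Support: 64×96/249 = 24.674699
  North, Oppose: 64×90/249 = 23.132530
  North, Undecided: 64×63/249 = 16.192771
  Central, Support: 84×96/249 = 32.385542
  Central, Oppose: 84×90/249 = 30.361446
  Central, Undecided: 84×63/249 = 21.253012
  South, Support: 101×96/249 = 38.939759
  South, Oppose: 101×90/249 = 36.506024
  South, Undecided: 101×63/249 = 25.554217
Contributions (O − E)²/E:
  (22 − 24.674699)²/24.674699 = 0.2899
  (26 − 23.132530)²/23.132530 = 0.3554
  (16 − 16.192771)²/16.192771 = 0.0023
  (42 − 32.385542)²/32.385542 = 2.8543
  (20 − 30.361446)²/30.361446 = 3.5360
  (22 − 21.253012)²/21.253012 = 0.0263
  (32 − 38.939759)²/38.939759 = 1.2368
  (44 − 36.506024)²/36.506024 = 1.5384
  (25 − 25.554217)²/25.554217 = 0.0120
χ² = 0.2899 + 0.3554 + 0.0023 + 2.8543 + 3.5360 + 0.0263 + 1.2368 + 1.5384 + 0.0120 = 9.851
df = (3−1)(3−1) = 4. Since 9.851 > 9.488, reject the null hypothesis of independence at α = 0.05.

9.851; reject H₀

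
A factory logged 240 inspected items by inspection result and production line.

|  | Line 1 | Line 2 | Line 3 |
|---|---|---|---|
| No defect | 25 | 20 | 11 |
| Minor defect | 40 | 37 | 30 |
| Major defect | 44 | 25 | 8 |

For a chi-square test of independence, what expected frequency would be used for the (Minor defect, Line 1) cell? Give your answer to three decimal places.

Row total (Minor defect) = 107; column total (Line 1) = 109; grand total N = 240.
Expected count = (row total × column total) / N = 107 × 109 / 240 = 48.596.

48.596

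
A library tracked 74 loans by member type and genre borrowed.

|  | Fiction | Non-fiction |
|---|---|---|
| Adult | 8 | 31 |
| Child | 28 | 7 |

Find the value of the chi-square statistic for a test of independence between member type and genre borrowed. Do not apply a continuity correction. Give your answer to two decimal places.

26.13

Row totals: 39, 35. Column totals: 36, 38. Grand total N = 74.
Expected counts (row total × column total / N):
  Adult, Fiction: 39×36/74 = 18.973
  Adult, Non-fiction: 39×38/74 = 20.027
  Child, Fiction: 35×36/74 = 17.027
  Child, Non-fiction: 35×38/74 = 17.973
Contributions (O − E)²/E:
  (8 − 18.973)²/18.973 = 6.3462
  (31 − 20.027)²/20.027 = 6.0122
  (28 − 17.027)²/17.027 = 7.0715
  (7 − 17.973)²/17.973 = 6.6993
χ² = 6.3462 + 6.0122 + 7.0715 + 6.6993 = 26.13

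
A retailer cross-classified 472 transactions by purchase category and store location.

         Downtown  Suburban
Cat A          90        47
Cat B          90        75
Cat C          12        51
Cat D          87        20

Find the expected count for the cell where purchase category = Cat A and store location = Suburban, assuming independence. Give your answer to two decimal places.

Row total (Cat A) = 137; column total (Suburban) = 193; grand total N = 472.
Expected count = (row total × column total) / N = 137 × 193 / 472 = 56.02.

56.02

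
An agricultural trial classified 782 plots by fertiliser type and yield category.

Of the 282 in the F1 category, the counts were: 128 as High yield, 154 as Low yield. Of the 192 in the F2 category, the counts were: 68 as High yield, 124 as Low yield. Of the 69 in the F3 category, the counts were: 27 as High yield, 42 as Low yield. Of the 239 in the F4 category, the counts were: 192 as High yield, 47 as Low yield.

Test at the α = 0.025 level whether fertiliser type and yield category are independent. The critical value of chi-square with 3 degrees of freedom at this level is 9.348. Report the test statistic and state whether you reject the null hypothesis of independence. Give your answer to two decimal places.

107.42; reject H₀

Row totals: 282, 192, 69, 239. Column totals: 415, 367. Grand total N = 782.
Expected counts (row total × column total / N):
  F1, High yield: 282×415/782 = 149.655
  F1, Low yield: 282×367/782 = 132.345
  F2, High yield: 192×415/782 = 101.893
  F2, Low yield: 192×367/782 = 90.107
  F3, High yield: 69×415/782 = 36.618
  F3, Low yield: 69×367/782 = 32.382
  F4, High yield: 239×415/782 = 126.835
  F4, Low yield: 239×367/782 = 112.165
Contributions (O − E)²/E:
  (128 − 149.655)²/149.655 = 3.1335
  (154 − 132.345)²/132.345 = 3.5433
  (68 − 101.893)²/101.893 = 11.2739
  (124 − 90.107)²/90.107 = 12.7486
  (27 − 36.618)²/36.618 = 2.5262
  (42 − 32.382)²/32.382 = 2.8567
  (192 − 126.835)²/126.835 = 33.4803
  (47 − 112.165)²/112.165 = 37.8592
χ² = 3.1335 + 3.5433 + 11.2739 + 12.7486 + 2.5262 + 2.8567 + 33.4803 + 37.8592 = 107.42
df = (4−1)(2−1) = 3. Since 107.42 > 9.348, reject the null hypothesis of independence at α = 0.025.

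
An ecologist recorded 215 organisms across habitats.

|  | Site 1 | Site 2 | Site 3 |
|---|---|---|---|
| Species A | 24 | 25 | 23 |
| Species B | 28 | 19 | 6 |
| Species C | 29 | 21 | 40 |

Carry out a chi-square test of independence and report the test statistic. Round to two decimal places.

18.16

Row totals: 72, 53, 90. Column totals: 81, 65, 69. Grand total N = 215.
Expected counts (row total × column total / N):
  Species A, Site 1: 72×81/215 = 27.126
  Species A, Site 2: 72×65/215 = 21.767
  Species A, Site 3: 72×69/215 = 23.107
  Species B, Site 1: 53×81/215 = 19.967
  Species B, Site 2: 53×65/215 = 16.023
  Species B, Site 3: 53×69/215 = 17.009
  Species C, Site 1: 90×81/215 = 33.907
  Species C, Site 2: 90×65/215 = 27.209
  Species C, Site 3: 90×69/215 = 28.884
Contributions (O − E)²/E:
  (24 − 27.126)²/27.126 = 0.3602
  (25 − 21.767)²/21.767 = 0.4802
  (23 − 23.107)²/23.107 = 0.0005
  (28 − 19.967)²/19.967 = 3.2318
  (19 − 16.023)²/16.023 = 0.5531
  (6 − 17.009)²/17.009 = 7.1255
  (29 − 33.907)²/33.907 = 0.7101
  (21 − 27.209)²/27.209 = 1.4169
  (40 − 28.884)²/28.884 = 4.2780
χ² = 0.3602 + 0.4802 + 0.0005 + 3.2318 + 0.5531 + 7.1255 + 0.7101 + 1.4169 + 4.2780 = 18.16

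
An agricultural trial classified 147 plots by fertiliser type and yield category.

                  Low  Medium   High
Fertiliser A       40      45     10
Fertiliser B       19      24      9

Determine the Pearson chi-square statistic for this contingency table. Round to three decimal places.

Row totals: 95, 52. Column totals: 59, 69, 19. Grand total N = 147.
Expected counts (row total × column total / N):
  Fertiliser A, Low: 95×59/147 = 38.1293
  Fertiliser A, Medium: 95×69/147 = 44.5918
  Fertiliser A, High: 95×19/147 = 12.2789
  Fertiliser B, Low: 52×59/147 = 20.8707
  Fertiliser B, Medium: 52×69/147 = 24.4082
  Fertiliser B, High: 52×19/147 = 6.7211
Contributions (O − E)²/E:
  (40 − 38.1293)²/38.1293 = 0.0918
  (45 − 44.5918)²/44.5918 = 0.0037
  (10 − 12.2789)²/12.2789 = 0.4230
  (19 − 20.8707)²/20.8707 = 0.1677
  (24 − 24.4082)²/24.4082 = 0.0068
  (9 − 6.7211)²/6.7211 = 0.7727
χ² = 0.0918 + 0.0037 + 0.4230 + 0.1677 + 0.0068 + 0.7727 = 1.466

1.466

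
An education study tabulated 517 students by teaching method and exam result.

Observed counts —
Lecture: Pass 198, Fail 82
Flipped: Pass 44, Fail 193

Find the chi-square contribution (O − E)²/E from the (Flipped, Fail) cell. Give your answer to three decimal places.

Row total (Flipped) = 237; column total (Fail) = 275; N = 517.
Expected count E = 237 × 275 / 517 = 126.0638.
Contribution = (O − E)²/E = (193 − 126.0638)² / 126.0638 = 35.541.

35.541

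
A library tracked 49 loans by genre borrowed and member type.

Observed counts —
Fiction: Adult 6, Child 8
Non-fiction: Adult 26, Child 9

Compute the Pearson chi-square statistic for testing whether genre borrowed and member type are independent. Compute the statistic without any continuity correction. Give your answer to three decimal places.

Row totals: 14, 35. Column totals: 32, 17. Grand total N = 49.
Expected counts (row total × column total / N):
  Fiction, Adult: 14×32/49 = 9.1429
  Fiction, Child: 14×17/49 = 4.8571
  Non-fiction, Adult: 35×32/49 = 22.8571
  Non-fiction, Child: 35×17/49 = 12.1429
Contributions (O − E)²/E:
  (6 − 9.1429)²/9.1429 = 1.0804
  (8 − 4.8571)²/4.8571 = 2.0337
  (26 − 22.8571)²/22.8571 = 0.4322
  (9 − 12.1429)²/12.1429 = 0.8135
χ² = 1.0804 + 2.0337 + 0.4322 + 0.8135 = 4.360

4.360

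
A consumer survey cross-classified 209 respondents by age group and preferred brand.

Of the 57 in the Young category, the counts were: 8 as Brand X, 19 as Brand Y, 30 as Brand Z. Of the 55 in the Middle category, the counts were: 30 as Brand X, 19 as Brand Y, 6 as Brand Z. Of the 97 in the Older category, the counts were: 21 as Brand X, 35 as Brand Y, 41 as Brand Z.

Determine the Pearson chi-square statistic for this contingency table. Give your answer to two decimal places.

33.80

Row totals: 57, 55, 97. Column totals: 59, 73, 77. Grand total N = 209.
Expected counts (row total × column total / N):
  Young, Brand X: 57×59/209 = 16.091
  Young, Brand Y: 57×73/209 = 19.909
  Young, Brand Z: 57×77/209 = 21.000
  Middle, Brand X: 55×59/209 = 15.526
  Middle, Brand Y: 55×73/209 = 19.211
  Middle, Brand Z: 55×77/209 = 20.263
  Older, Brand X: 97×59/209 = 27.383
  Older, Brand Y: 97×73/209 = 33.880
  Older, Brand Z: 97×77/209 = 35.737
Contributions (O − E)²/E:
  (8 − 16.091)²/16.091 = 4.0684
  (19 − 19.909)²/19.909 = 0.0415
  (30 − 21.000)²/21.000 = 3.8571
  (30 − 15.526)²/15.526 = 13.4933
  (19 − 19.211)²/19.211 = 0.0023
  (6 − 20.263)²/20.263 = 10.0396
  (21 − 27.383)²/27.383 = 1.4879
  (35 − 33.880)²/33.880 = 0.0370
  (41 − 35.737)²/35.737 = 0.7751
χ² = 4.0684 + 0.0415 + 3.8571 + 13.4933 + 0.0023 + 10.0396 + 1.4879 + 0.0370 + 0.7751 = 33.80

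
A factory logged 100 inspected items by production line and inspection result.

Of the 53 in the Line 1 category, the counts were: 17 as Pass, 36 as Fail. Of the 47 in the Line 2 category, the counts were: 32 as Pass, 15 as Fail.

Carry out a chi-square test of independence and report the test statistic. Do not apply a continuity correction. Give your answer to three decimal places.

12.925

Row totals: 53, 47. Column totals: 49, 51. Grand total N = 100.
Expected counts (row total × column total / N):
  Line 1, Pass: 53×49/100 = 25.9700
  Line 1, Fail: 53×51/100 = 27.0300
  Line 2, Pass: 47×49/100 = 23.0300
  Line 2, Fail: 47×51/100 = 23.9700
Contributions (O − E)²/E:
  (17 − 25.9700)²/25.9700 = 3.0982
  (36 − 27.0300)²/27.0300 = 2.9767
  (32 − 23.0300)²/23.0300 = 3.4937
  (15 − 23.9700)²/23.9700 = 3.3567
χ² = 3.0982 + 2.9767 + 3.4937 + 3.3567 = 12.925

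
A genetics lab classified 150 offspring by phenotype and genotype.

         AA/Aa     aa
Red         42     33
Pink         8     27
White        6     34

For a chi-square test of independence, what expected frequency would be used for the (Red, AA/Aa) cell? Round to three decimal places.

28.000

Row total (Red) = 75; column total (AA/Aa) = 56; grand total N = 150.
Expected count = (row total × column total) / N = 75 × 56 / 150 = 28.000.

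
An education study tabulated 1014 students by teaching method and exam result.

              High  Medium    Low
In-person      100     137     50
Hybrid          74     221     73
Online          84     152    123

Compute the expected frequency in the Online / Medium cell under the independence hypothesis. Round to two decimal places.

180.56

Row total (Online) = 359; column total (Medium) = 510; grand total N = 1014.
Expected count = (row total × column total) / N = 359 × 510 / 1014 = 180.56.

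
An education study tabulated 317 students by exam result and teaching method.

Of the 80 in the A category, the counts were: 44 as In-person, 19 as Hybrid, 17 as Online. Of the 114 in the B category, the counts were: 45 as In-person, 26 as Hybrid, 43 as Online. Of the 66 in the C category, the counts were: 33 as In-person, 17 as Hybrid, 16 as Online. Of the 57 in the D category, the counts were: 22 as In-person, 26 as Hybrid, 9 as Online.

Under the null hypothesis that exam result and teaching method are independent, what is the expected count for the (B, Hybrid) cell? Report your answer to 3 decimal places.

Row total (B) = 114; column total (Hybrid) = 88; grand total N = 317.
Expected count = (row total × column total) / N = 114 × 88 / 317 = 31.647.

31.647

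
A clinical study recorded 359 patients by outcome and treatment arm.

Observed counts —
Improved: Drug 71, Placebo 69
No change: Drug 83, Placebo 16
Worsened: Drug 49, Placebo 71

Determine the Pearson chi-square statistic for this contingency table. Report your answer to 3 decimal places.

44.006

Row totals: 140, 99, 120. Column totals: 203, 156. Grand total N = 359.
Expected counts (row total × column total / N):
  Improved, Drug: 140×203/359 = 79.16435
  Improved, Placebo: 140×156/359 = 60.83565
  No change, Drug: 99×203/359 = 55.98050
  No change, Placebo: 99×156/359 = 43.01950
  Worsened, Drug: 120×203/359 = 67.85515
  Worsened, Placebo: 120×156/359 = 52.14485
Contributions (O − E)²/E:
  (71 − 79.16435)²/79.16435 = 0.8420
  (69 − 60.83565)²/60.83565 = 1.0957
  (83 − 55.98050)²/55.98050 = 13.0412
  (16 − 43.01950)²/43.01950 = 16.9703
  (49 − 67.85515)²/67.85515 = 5.2393
  (71 − 52.14485)²/52.14485 = 6.8179
χ² = 0.8420 + 1.0957 + 13.0412 + 16.9703 + 5.2393 + 6.8179 = 44.006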